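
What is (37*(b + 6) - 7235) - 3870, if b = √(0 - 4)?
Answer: -10883 + 74*I ≈ -10883.0 + 74.0*I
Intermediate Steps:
b = 2*I (b = √(-4) = 2*I ≈ 2.0*I)
(37*(b + 6) - 7235) - 3870 = (37*(2*I + 6) - 7235) - 3870 = (37*(6 + 2*I) - 7235) - 3870 = ((222 + 74*I) - 7235) - 3870 = (-7013 + 74*I) - 3870 = -10883 + 74*I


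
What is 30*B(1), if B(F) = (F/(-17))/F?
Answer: -30/17 ≈ -1.7647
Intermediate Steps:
B(F) = -1/17 (B(F) = (F*(-1/17))/F = (-F/17)/F = -1/17)
30*B(1) = 30*(-1/17) = -30/17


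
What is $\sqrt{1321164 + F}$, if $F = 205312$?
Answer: $2 \sqrt{381619} \approx 1235.5$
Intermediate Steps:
$\sqrt{1321164 + F} = \sqrt{1321164 + 205312} = \sqrt{1526476} = 2 \sqrt{381619}$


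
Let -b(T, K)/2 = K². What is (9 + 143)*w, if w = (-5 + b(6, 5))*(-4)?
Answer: 33440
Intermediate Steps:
b(T, K) = -2*K²
w = 220 (w = (-5 - 2*5²)*(-4) = (-5 - 2*25)*(-4) = (-5 - 50)*(-4) = -55*(-4) = 220)
(9 + 143)*w = (9 + 143)*220 = 152*220 = 33440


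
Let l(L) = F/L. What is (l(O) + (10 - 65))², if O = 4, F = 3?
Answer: 47089/16 ≈ 2943.1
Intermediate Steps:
l(L) = 3/L
(l(O) + (10 - 65))² = (3/4 + (10 - 65))² = (3*(¼) - 55)² = (¾ - 55)² = (-217/4)² = 47089/16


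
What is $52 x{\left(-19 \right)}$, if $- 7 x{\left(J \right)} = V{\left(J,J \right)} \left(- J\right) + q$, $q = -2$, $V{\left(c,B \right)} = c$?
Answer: $\frac{18876}{7} \approx 2696.6$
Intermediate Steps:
$x{\left(J \right)} = \frac{2}{7} + \frac{J^{2}}{7}$ ($x{\left(J \right)} = - \frac{J \left(- J\right) - 2}{7} = - \frac{- J^{2} - 2}{7} = - \frac{-2 - J^{2}}{7} = \frac{2}{7} + \frac{J^{2}}{7}$)
$52 x{\left(-19 \right)} = 52 \left(\frac{2}{7} + \frac{\left(-19\right)^{2}}{7}\right) = 52 \left(\frac{2}{7} + \frac{1}{7} \cdot 361\right) = 52 \left(\frac{2}{7} + \frac{361}{7}\right) = 52 \cdot \frac{363}{7} = \frac{18876}{7}$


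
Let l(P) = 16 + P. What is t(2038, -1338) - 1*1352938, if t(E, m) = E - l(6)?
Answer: -1350922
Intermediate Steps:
t(E, m) = -22 + E (t(E, m) = E - (16 + 6) = E - 1*22 = E - 22 = -22 + E)
t(2038, -1338) - 1*1352938 = (-22 + 2038) - 1*1352938 = 2016 - 1352938 = -1350922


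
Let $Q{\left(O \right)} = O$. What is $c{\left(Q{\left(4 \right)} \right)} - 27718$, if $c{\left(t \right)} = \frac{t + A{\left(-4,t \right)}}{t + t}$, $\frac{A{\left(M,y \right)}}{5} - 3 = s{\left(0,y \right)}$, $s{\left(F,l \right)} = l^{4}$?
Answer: $- \frac{220445}{8} \approx -27556.0$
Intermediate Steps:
$A{\left(M,y \right)} = 15 + 5 y^{4}$
$c{\left(t \right)} = \frac{15 + t + 5 t^{4}}{2 t}$ ($c{\left(t \right)} = \frac{t + \left(15 + 5 t^{4}\right)}{t + t} = \frac{15 + t + 5 t^{4}}{2 t}$)
$c{\left(Q{\left(4 \right)} \right)} - 27718 = \frac{15 + 4 + 5 \cdot 4^{4}}{2 \cdot 4} - 27718 = \frac{1}{2} \cdot \frac{1}{4} \left(15 + 4 + 5 \cdot 256\right) - 27718 = \frac{1}{2} \cdot \frac{1}{4} \left(15 + 4 + 1280\right) - 27718 = \frac{1}{2} \cdot \frac{1}{4} \cdot 1299 - 27718 = \frac{1299}{8} - 27718 = - \frac{220445}{8}$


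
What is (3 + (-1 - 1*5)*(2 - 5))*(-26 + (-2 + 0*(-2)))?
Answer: -588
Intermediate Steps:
(3 + (-1 - 1*5)*(2 - 5))*(-26 + (-2 + 0*(-2))) = (3 + (-1 - 5)*(-3))*(-26 + (-2 + 0)) = (3 - 6*(-3))*(-26 - 2) = (3 + 18)*(-28) = 21*(-28) = -588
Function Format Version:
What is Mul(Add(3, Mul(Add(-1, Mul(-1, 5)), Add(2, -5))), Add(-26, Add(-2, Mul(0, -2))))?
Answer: -588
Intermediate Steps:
Mul(Add(3, Mul(Add(-1, Mul(-1, 5)), Add(2, -5))), Add(-26, Add(-2, Mul(0, -2)))) = Mul(Add(3, Mul(Add(-1, -5), -3)), Add(-26, Add(-2, 0))) = Mul(Add(3, Mul(-6, -3)), Add(-26, -2)) = Mul(Add(3, 18), -28) = Mul(21, -28) = -588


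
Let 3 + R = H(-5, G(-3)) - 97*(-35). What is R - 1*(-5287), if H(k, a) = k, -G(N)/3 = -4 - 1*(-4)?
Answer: 8674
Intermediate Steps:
G(N) = 0 (G(N) = -3*(-4 - 1*(-4)) = -3*(-4 + 4) = -3*0 = 0)
R = 3387 (R = -3 + (-5 - 97*(-35)) = -3 + (-5 + 3395) = -3 + 3390 = 3387)
R - 1*(-5287) = 3387 - 1*(-5287) = 3387 + 5287 = 8674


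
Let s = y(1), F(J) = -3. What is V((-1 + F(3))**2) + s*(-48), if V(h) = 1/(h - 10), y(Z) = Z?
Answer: -287/6 ≈ -47.833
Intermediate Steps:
s = 1
V(h) = 1/(-10 + h)
V((-1 + F(3))**2) + s*(-48) = 1/(-10 + (-1 - 3)**2) + 1*(-48) = 1/(-10 + (-4)**2) - 48 = 1/(-10 + 16) - 48 = 1/6 - 48 = -287/6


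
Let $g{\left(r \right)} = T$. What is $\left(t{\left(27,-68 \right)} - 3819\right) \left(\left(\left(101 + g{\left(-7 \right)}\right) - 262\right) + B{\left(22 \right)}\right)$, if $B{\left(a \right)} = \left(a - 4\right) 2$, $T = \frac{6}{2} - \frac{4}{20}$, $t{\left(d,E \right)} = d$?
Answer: $\frac{2316912}{5} \approx 4.6338 \cdot 10^{5}$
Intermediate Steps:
$T = \frac{14}{5}$ ($T = 6 \cdot \frac{1}{2} - \frac{1}{5} = 3 - \frac{1}{5} = \frac{14}{5} \approx 2.8$)
$B{\left(a \right)} = -8 + 2 a$ ($B{\left(a \right)} = \left(-4 + a\right) 2 = -8 + 2 a$)
$g{\left(r \right)} = \frac{14}{5}$
$\left(t{\left(27,-68 \right)} - 3819\right) \left(\left(\left(101 + g{\left(-7 \right)}\right) - 262\right) + B{\left(22 \right)}\right) = \left(27 - 3819\right) \left(\left(\left(101 + \frac{14}{5}\right) - 262\right) + \left(-8 + 2 \cdot 22\right)\right) = - 3792 \left(\left(\frac{519}{5} - 262\right) + \left(-8 + 44\right)\right) = - 3792 \left(- \frac{791}{5} + 36\right) = \left(-3792\right) \left(- \frac{611}{5}\right) = \frac{2316912}{5}$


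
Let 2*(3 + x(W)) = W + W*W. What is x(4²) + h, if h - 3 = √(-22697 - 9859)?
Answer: 136 + 2*I*√8139 ≈ 136.0 + 180.43*I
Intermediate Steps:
h = 3 + 2*I*√8139 (h = 3 + √(-22697 - 9859) = 3 + √(-32556) = 3 + 2*I*√8139 ≈ 3.0 + 180.43*I)
x(W) = -3 + W/2 + W²/2 (x(W) = -3 + (W + W*W)/2 = -3 + (W + W²)/2 = -3 + (W/2 + W²/2) = -3 + W/2 + W²/2)
x(4²) + h = (-3 + (½)*4² + (4²)²/2) + (3 + 2*I*√8139) = (-3 + (½)*16 + (½)*16²) + (3 + 2*I*√8139) = (-3 + 8 + (½)*256) + (3 + 2*I*√8139) = (-3 + 8 + 128) + (3 + 2*I*√8139) = 133 + (3 + 2*I*√8139) = 136 + 2*I*√8139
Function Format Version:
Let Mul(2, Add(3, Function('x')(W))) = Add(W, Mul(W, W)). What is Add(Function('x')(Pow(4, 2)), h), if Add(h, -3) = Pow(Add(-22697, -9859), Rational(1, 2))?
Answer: Add(136, Mul(2, I, Pow(8139, Rational(1, 2)))) ≈ Add(136.00, Mul(180.43, I))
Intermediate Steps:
h = Add(3, Mul(2, I, Pow(8139, Rational(1, 2)))) (h = Add(3, Pow(Add(-22697, -9859), Rational(1, 2))) = Add(3, Pow(-32556, Rational(1, 2))) = Add(3, Mul(2, I, Pow(8139, Rational(1, 2)))) ≈ Add(3.0000, Mul(180.43, I)))
Function('x')(W) = Add(-3, Mul(Rational(1, 2), W), Mul(Rational(1, 2), Pow(W, 2))) (Function('x')(W) = Add(-3, Mul(Rational(1, 2), Add(W, Mul(W, W)))) = Add(-3, Mul(Rational(1, 2), Add(W, Pow(W, 2)))) = Add(-3, Add(Mul(Rational(1, 2), W), Mul(Rational(1, 2), Pow(W, 2)))) = Add(-3, Mul(Rational(1, 2), W), Mul(Rational(1, 2), Pow(W, 2))))
Add(Function('x')(Pow(4, 2)), h) = Add(Add(-3, Mul(Rational(1, 2), Pow(4, 2)), Mul(Rational(1, 2), Pow(Pow(4, 2), 2))), Add(3, Mul(2, I, Pow(8139, Rational(1, 2))))) = Add(Add(-3, Mul(Rational(1, 2), 16), Mul(Rational(1, 2), Pow(16, 2))), Add(3, Mul(2, I, Pow(8139, Rational(1, 2))))) = Add(Add(-3, 8, Mul(Rational(1, 2), 256)), Add(3, Mul(2, I, Pow(8139, Rational(1, 2))))) = Add(Add(-3, 8, 128), Add(3, Mul(2, I, Pow(8139, Rational(1, 2))))) = Add(133, Add(3, Mul(2, I, Pow(8139, Rational(1, 2))))) = Add(136, Mul(2, I, Pow(8139, Rational(1, 2))))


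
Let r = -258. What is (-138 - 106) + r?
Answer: -502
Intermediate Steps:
(-138 - 106) + r = (-138 - 106) - 258 = -244 - 258 = -502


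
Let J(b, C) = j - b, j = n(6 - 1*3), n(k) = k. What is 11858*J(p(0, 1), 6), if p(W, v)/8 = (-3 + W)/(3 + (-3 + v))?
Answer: 320166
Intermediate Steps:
j = 3 (j = 6 - 1*3 = 6 - 3 = 3)
p(W, v) = 8*(-3 + W)/v (p(W, v) = 8*((-3 + W)/(3 + (-3 + v))) = 8*((-3 + W)/v) = 8*(-3 + W)/v)
J(b, C) = 3 - b
11858*J(p(0, 1), 6) = 11858*(3 - 8*(-3 + 0)/1) = 11858*(3 - 8*(-3)) = 11858*(3 - 1*(-24)) = 11858*(3 + 24) = 11858*27 = 320166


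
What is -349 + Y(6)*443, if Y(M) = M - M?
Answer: -349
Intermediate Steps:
Y(M) = 0
-349 + Y(6)*443 = -349 + 0*443 = -349 + 0 = -349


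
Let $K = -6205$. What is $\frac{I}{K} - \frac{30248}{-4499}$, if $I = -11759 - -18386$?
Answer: $\frac{157873967}{27916295} \approx 5.6553$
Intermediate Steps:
$I = 6627$ ($I = -11759 + 18386 = 6627$)
$\frac{I}{K} - \frac{30248}{-4499} = \frac{6627}{-6205} - \frac{30248}{-4499} = 6627 \left(- \frac{1}{6205}\right) - - \frac{30248}{4499} = - \frac{6627}{6205} + \frac{30248}{4499} = \frac{157873967}{27916295}$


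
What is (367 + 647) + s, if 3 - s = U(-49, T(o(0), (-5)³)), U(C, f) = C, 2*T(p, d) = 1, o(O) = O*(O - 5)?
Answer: 1066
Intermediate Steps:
o(O) = O*(-5 + O)
T(p, d) = ½ (T(p, d) = (½)*1 = ½)
s = 52 (s = 3 - 1*(-49) = 3 + 49 = 52)
(367 + 647) + s = (367 + 647) + 52 = 1014 + 52 = 1066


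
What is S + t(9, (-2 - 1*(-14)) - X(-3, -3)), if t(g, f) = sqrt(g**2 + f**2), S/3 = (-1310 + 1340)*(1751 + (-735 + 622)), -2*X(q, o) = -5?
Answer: 147420 + sqrt(685)/2 ≈ 1.4743e+5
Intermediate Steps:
X(q, o) = 5/2 (X(q, o) = -1/2*(-5) = 5/2)
S = 147420 (S = 3*((-1310 + 1340)*(1751 + (-735 + 622))) = 3*(30*(1751 - 113)) = 3*(30*1638) = 3*49140 = 147420)
t(g, f) = sqrt(f**2 + g**2)
S + t(9, (-2 - 1*(-14)) - X(-3, -3)) = 147420 + sqrt(((-2 - 1*(-14)) - 1*5/2)**2 + 9**2) = 147420 + sqrt(((-2 + 14) - 5/2)**2 + 81) = 147420 + sqrt((12 - 5/2)**2 + 81) = 147420 + sqrt((19/2)**2 + 81) = 147420 + sqrt(361/4 + 81) = 147420 + sqrt(685/4) = 147420 + sqrt(685)/2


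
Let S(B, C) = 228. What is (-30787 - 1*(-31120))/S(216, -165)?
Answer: 111/76 ≈ 1.4605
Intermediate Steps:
(-30787 - 1*(-31120))/S(216, -165) = (-30787 - 1*(-31120))/228 = (-30787 + 31120)*(1/228) = 333*(1/228) = 111/76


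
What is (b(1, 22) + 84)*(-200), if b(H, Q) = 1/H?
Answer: -17000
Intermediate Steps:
(b(1, 22) + 84)*(-200) = (1/1 + 84)*(-200) = (1 + 84)*(-200) = 85*(-200) = -17000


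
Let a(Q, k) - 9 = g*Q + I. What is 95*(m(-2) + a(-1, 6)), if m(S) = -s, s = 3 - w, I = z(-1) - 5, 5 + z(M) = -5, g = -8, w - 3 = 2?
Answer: 380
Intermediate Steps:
w = 5 (w = 3 + 2 = 5)
z(M) = -10 (z(M) = -5 - 5 = -10)
I = -15 (I = -10 - 5 = -15)
s = -2 (s = 3 - 1*5 = 3 - 5 = -2)
a(Q, k) = -6 - 8*Q (a(Q, k) = 9 + (-8*Q - 15) = 9 + (-15 - 8*Q) = -6 - 8*Q)
m(S) = 2 (m(S) = -1*(-2) = 2)
95*(m(-2) + a(-1, 6)) = 95*(2 + (-6 - 8*(-1))) = 95*(2 + (-6 + 8)) = 95*(2 + 2) = 95*4 = 380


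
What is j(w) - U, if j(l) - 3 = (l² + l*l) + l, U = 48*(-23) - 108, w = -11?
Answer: 1446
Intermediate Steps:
U = -1212 (U = -1104 - 108 = -1212)
j(l) = 3 + l + 2*l² (j(l) = 3 + ((l² + l*l) + l) = 3 + ((l² + l²) + l) = 3 + (2*l² + l) = 3 + (l + 2*l²) = 3 + l + 2*l²)
j(w) - U = (3 - 11 + 2*(-11)²) - 1*(-1212) = (3 - 11 + 2*121) + 1212 = (3 - 11 + 242) + 1212 = 234 + 1212 = 1446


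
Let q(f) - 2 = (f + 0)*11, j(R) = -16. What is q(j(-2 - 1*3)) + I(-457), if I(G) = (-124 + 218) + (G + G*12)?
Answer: -6021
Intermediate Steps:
q(f) = 2 + 11*f (q(f) = 2 + (f + 0)*11 = 2 + f*11 = 2 + 11*f)
I(G) = 94 + 13*G (I(G) = 94 + (G + 12*G) = 94 + 13*G)
q(j(-2 - 1*3)) + I(-457) = (2 + 11*(-16)) + (94 + 13*(-457)) = (2 - 176) + (94 - 5941) = -174 - 5847 = -6021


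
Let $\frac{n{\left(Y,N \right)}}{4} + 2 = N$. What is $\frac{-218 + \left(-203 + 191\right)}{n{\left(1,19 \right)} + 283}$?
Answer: $- \frac{230}{351} \approx -0.65527$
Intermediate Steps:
$n{\left(Y,N \right)} = -8 + 4 N$
$\frac{-218 + \left(-203 + 191\right)}{n{\left(1,19 \right)} + 283} = \frac{-218 + \left(-203 + 191\right)}{\left(-8 + 4 \cdot 19\right) + 283} = \frac{-218 - 12}{\left(-8 + 76\right) + 283} = - \frac{230}{68 + 283} = - \frac{230}{351}$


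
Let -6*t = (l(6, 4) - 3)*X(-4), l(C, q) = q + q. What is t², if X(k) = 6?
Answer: 25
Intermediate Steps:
l(C, q) = 2*q
t = -5 (t = -(2*4 - 3)*6/6 = -(8 - 3)*6/6 = -5*6/6 = -⅙*30 = -5)
t² = (-5)² = 25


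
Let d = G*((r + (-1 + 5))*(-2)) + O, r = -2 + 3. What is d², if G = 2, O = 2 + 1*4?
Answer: 196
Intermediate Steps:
O = 6 (O = 2 + 4 = 6)
r = 1
d = -14 (d = 2*((1 + (-1 + 5))*(-2)) + 6 = 2*((1 + 4)*(-2)) + 6 = 2*(5*(-2)) + 6 = 2*(-10) + 6 = -20 + 6 = -14)
d² = (-14)² = 196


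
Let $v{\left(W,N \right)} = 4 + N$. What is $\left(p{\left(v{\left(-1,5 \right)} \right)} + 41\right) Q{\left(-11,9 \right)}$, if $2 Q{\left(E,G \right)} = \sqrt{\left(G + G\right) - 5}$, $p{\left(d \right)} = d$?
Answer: $25 \sqrt{13} \approx 90.139$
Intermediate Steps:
$Q{\left(E,G \right)} = \frac{\sqrt{-5 + 2 G}}{2}$ ($Q{\left(E,G \right)} = \frac{\sqrt{\left(G + G\right) - 5}}{2} = \frac{\sqrt{2 G - 5}}{2} = \frac{\sqrt{-5 + 2 G}}{2}$)
$\left(p{\left(v{\left(-1,5 \right)} \right)} + 41\right) Q{\left(-11,9 \right)} = \left(\left(4 + 5\right) + 41\right) \frac{\sqrt{-5 + 2 \cdot 9}}{2} = \left(9 + 41\right) \frac{\sqrt{-5 + 18}}{2} = 50 \frac{\sqrt{13}}{2} = 25 \sqrt{13}$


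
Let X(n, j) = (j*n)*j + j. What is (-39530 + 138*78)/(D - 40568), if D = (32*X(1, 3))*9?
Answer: 14383/18556 ≈ 0.77511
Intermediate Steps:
X(n, j) = j + n*j² (X(n, j) = n*j² + j = j + n*j²)
D = 3456 (D = (32*(3*(1 + 3*1)))*9 = (32*(3*(1 + 3)))*9 = (32*(3*4))*9 = (32*12)*9 = 384*9 = 3456)
(-39530 + 138*78)/(D - 40568) = (-39530 + 138*78)/(3456 - 40568) = (-39530 + 10764)/(-37112) = -28766*(-1/37112) = 14383/18556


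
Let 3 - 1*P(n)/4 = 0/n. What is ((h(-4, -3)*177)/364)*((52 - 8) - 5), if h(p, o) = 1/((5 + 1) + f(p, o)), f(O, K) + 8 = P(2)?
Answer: 531/280 ≈ 1.8964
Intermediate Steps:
P(n) = 12 (P(n) = 12 - 0/n = 12 - 4*0 = 12 + 0 = 12)
f(O, K) = 4 (f(O, K) = -8 + 12 = 4)
h(p, o) = ⅒ (h(p, o) = 1/((5 + 1) + 4) = 1/(6 + 4) = 1/10 = ⅒)
((h(-4, -3)*177)/364)*((52 - 8) - 5) = (((⅒)*177)/364)*((52 - 8) - 5) = ((177/10)*(1/364))*(44 - 5) = (177/3640)*39 = 531/280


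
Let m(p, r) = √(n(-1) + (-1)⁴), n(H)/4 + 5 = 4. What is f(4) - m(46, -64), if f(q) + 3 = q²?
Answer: 13 - I*√3 ≈ 13.0 - 1.732*I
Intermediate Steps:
n(H) = -4 (n(H) = -20 + 4*4 = -20 + 16 = -4)
m(p, r) = I*√3 (m(p, r) = √(-4 + (-1)⁴) = √(-4 + 1) = √(-3) = I*√3)
f(q) = -3 + q²
f(4) - m(46, -64) = (-3 + 4²) - I*√3 = (-3 + 16) - I*√3 = 13 - I*√3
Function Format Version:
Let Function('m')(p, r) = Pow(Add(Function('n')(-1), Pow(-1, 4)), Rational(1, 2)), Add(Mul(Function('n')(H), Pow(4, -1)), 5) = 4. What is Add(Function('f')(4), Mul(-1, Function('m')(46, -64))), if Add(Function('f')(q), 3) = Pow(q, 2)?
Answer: Add(13, Mul(-1, I, Pow(3, Rational(1, 2)))) ≈ Add(13.000, Mul(-1.7320, I))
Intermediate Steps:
Function('n')(H) = -4 (Function('n')(H) = Add(-20, Mul(4, 4)) = Add(-20, 16) = -4)
Function('m')(p, r) = Mul(I, Pow(3, Rational(1, 2))) (Function('m')(p, r) = Pow(Add(-4, Pow(-1, 4)), Rational(1, 2)) = Pow(Add(-4, 1), Rational(1, 2)) = Pow(-3, Rational(1, 2)) = Mul(I, Pow(3, Rational(1, 2))))
Function('f')(q) = Add(-3, Pow(q, 2))
Add(Function('f')(4), Mul(-1, Function('m')(46, -64))) = Add(Add(-3, Pow(4, 2)), Mul(-1, Mul(I, Pow(3, Rational(1, 2))))) = Add(Add(-3, 16), Mul(-1, I, Pow(3, Rational(1, 2)))) = Add(13, Mul(-1, I, Pow(3, Rational(1, 2))))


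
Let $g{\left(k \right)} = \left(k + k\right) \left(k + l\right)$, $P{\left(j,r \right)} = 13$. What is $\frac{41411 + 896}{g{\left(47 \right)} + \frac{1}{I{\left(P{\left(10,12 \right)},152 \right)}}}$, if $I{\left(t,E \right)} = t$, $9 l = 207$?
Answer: $\frac{549991}{85541} \approx 6.4296$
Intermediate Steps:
$l = 23$ ($l = \frac{1}{9} \cdot 207 = 23$)
$g{\left(k \right)} = 2 k \left(23 + k\right)$ ($g{\left(k \right)} = \left(k + k\right) \left(k + 23\right) = 2 k \left(23 + k\right)$)
$\frac{41411 + 896}{g{\left(47 \right)} + \frac{1}{I{\left(P{\left(10,12 \right)},152 \right)}}} = \frac{41411 + 896}{2 \cdot 47 \left(23 + 47\right) + \frac{1}{13}} = \frac{42307}{2 \cdot 47 \cdot 70 + \frac{1}{13}} = \frac{42307}{6580 + \frac{1}{13}} = \frac{42307}{\frac{85541}{13}} = 42307 \cdot \frac{13}{85541} = \frac{549991}{85541}$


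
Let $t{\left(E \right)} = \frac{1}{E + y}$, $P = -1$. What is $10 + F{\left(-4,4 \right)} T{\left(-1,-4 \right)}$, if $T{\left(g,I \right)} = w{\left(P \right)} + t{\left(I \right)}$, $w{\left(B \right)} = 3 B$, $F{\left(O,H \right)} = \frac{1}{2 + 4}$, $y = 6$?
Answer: $\frac{115}{12} \approx 9.5833$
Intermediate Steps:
$F{\left(O,H \right)} = \frac{1}{6}$
$t{\left(E \right)} = \frac{1}{6 + E}$ ($t{\left(E \right)} = \frac{1}{E + 6} = \frac{1}{6 + E}$)
$T{\left(g,I \right)} = -3 + \frac{1}{6 + I}$ ($T{\left(g,I \right)} = 3 \left(-1\right) + \frac{1}{6 + I} = -3 + \frac{1}{6 + I}$)
$10 + F{\left(-4,4 \right)} T{\left(-1,-4 \right)} = 10 + \frac{\frac{1}{6 - 4} \left(-17 - -12\right)}{6} = 10 + \frac{\frac{1}{2} \left(-17 + 12\right)}{6} = 10 + \frac{\frac{1}{2} \left(-5\right)}{6} = 10 + \frac{1}{6} \left(- \frac{5}{2}\right) = 10 - \frac{5}{12} = \frac{115}{12}$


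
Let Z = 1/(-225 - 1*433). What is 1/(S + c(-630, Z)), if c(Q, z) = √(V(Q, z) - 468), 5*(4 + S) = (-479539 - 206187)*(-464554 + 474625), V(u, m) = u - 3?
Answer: -34529732830/47692097972447219881 - 25*I*√1101/47692097972447219881 ≈ -7.2401e-10 - 1.7394e-17*I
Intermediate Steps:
V(u, m) = -3 + u
Z = -1/658 (Z = 1/(-225 - 433) = 1/(-658) = -1/658 ≈ -0.0015198)
S = -6905946566/5 (S = -4 + ((-479539 - 206187)*(-464554 + 474625))/5 = -4 + (-685726*10071)/5 = -4 + (⅕)*(-6905946546) = -4 - 6905946546/5 = -6905946566/5 ≈ -1.3812e+9)
c(Q, z) = √(-471 + Q) (c(Q, z) = √((-3 + Q) - 468) = √(-471 + Q))
1/(S + c(-630, Z)) = 1/(-6905946566/5 + √(-471 - 630)) = 1/(-6905946566/5 + √(-1101)) = 1/(-6905946566/5 + I*√1101)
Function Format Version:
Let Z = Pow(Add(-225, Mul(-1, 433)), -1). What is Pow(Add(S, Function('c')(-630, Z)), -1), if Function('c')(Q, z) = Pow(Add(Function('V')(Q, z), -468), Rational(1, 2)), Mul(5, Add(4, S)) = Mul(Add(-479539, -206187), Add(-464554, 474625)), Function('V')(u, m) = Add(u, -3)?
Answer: Add(Rational(-34529732830, 47692097972447219881), Mul(Rational(-25, 47692097972447219881), I, Pow(1101, Rational(1, 2)))) ≈ Add(-7.2401e-10, Mul(-1.7394e-17, I))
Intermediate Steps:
Function('V')(u, m) = Add(-3, u)
Z = Rational(-1, 658) (Z = Pow(Add(-225, -433), -1) = Pow(-658, -1) = Rational(-1, 658) ≈ -0.0015198)
S = Rational(-6905946566, 5) (S = Add(-4, Mul(Rational(1, 5), Mul(Add(-479539, -206187), Add(-464554, 474625)))) = Add(-4, Mul(Rational(1, 5), Mul(-685726, 10071))) = Add(-4, Mul(Rational(1, 5), -6905946546)) = Add(-4, Rational(-6905946546, 5)) = Rational(-6905946566, 5) ≈ -1.3812e+9)
Function('c')(Q, z) = Pow(Add(-471, Q), Rational(1, 2)) (Function('c')(Q, z) = Pow(Add(Add(-3, Q), -468), Rational(1, 2)) = Pow(Add(-471, Q), Rational(1, 2)))
Pow(Add(S, Function('c')(-630, Z)), -1) = Pow(Add(Rational(-6905946566, 5), Pow(Add(-471, -630), Rational(1, 2))), -1) = Pow(Add(Rational(-6905946566, 5), Pow(-1101, Rational(1, 2))), -1) = Pow(Add(Rational(-6905946566, 5), Mul(I, Pow(1101, Rational(1, 2)))), -1)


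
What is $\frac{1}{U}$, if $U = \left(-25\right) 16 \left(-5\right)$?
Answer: $\frac{1}{2000} \approx 0.0005$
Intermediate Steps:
$U = 2000$ ($U = \left(-400\right) \left(-5\right) = 2000$)
$\frac{1}{U} = \frac{1}{2000}$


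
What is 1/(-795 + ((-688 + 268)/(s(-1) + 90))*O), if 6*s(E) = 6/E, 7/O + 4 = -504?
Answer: -11303/8985150 ≈ -0.0012580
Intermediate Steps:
O = -7/508 (O = 7/(-4 - 504) = 7/(-508) = 7*(-1/508) = -7/508 ≈ -0.013780)
s(E) = 1/E (s(E) = (6/E)/6 = 1/E)
1/(-795 + ((-688 + 268)/(s(-1) + 90))*O) = 1/(-795 + ((-688 + 268)/(1/(-1) + 90))*(-7/508)) = 1/(-795 - 420/(-1 + 90)*(-7/508)) = 1/(-795 - 420/89*(-7/508)) = 1/(-795 + 735/11303) = 1/(-8985150/11303) = -11303/8985150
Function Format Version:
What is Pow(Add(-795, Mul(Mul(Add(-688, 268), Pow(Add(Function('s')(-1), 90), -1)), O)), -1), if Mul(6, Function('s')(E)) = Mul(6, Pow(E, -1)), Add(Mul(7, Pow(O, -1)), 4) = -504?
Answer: Rational(-11303, 8985150) ≈ -0.0012580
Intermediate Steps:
O = Rational(-7, 508) (O = Mul(7, Pow(Add(-4, -504), -1)) = Mul(7, Pow(-508, -1)) = Mul(7, Rational(-1, 508)) = Rational(-7, 508) ≈ -0.013780)
Function('s')(E) = Pow(E, -1) (Function('s')(E) = Mul(Rational(1, 6), Mul(6, Pow(E, -1))) = Pow(E, -1))
Pow(Add(-795, Mul(Mul(Add(-688, 268), Pow(Add(Function('s')(-1), 90), -1)), O)), -1) = Pow(Add(-795, Mul(Mul(Add(-688, 268), Pow(Add(Pow(-1, -1), 90), -1)), Rational(-7, 508))), -1) = Pow(Add(-795, Mul(Mul(-420, Pow(Add(-1, 90), -1)), Rational(-7, 508))), -1) = Pow(Add(-795, Mul(Mul(-420, Pow(89, -1)), Rational(-7, 508))), -1) = Pow(Add(-795, Mul(Mul(-420, Rational(1, 89)), Rational(-7, 508))), -1) = Pow(Add(-795, Mul(Rational(-420, 89), Rational(-7, 508))), -1) = Pow(Add(-795, Rational(735, 11303)), -1) = Pow(Rational(-8985150, 11303), -1) = Rational(-11303, 8985150)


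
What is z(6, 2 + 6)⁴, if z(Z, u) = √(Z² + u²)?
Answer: 10000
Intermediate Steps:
z(6, 2 + 6)⁴ = (√(6² + (2 + 6)²))⁴ = (√(36 + 8²))⁴ = (√(36 + 64))⁴ = (√100)⁴ = 10⁴ = 10000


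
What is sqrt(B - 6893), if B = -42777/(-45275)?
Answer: I*sqrt(565100452178)/9055 ≈ 83.018*I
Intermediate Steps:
B = 42777/45275 (B = -42777*(-1/45275) = 42777/45275 ≈ 0.94483)
sqrt(B - 6893) = sqrt(42777/45275 - 6893) = sqrt(-312037798/45275) = I*sqrt(565100452178)/9055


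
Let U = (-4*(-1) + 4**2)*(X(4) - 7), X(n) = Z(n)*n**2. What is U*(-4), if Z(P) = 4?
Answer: -4560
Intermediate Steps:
X(n) = 4*n**2
U = 1140 (U = (-4*(-1) + 4**2)*(4*4**2 - 7) = (4 + 16)*(4*16 - 7) = 20*(64 - 7) = 20*57 = 1140)
U*(-4) = 1140*(-4) = -4560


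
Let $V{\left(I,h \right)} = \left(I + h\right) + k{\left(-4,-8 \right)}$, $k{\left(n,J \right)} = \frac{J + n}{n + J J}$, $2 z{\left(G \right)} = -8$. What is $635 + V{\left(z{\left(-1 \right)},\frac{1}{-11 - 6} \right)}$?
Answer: $\frac{53613}{85} \approx 630.74$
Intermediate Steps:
$z{\left(G \right)} = -4$ ($z{\left(G \right)} = \frac{1}{2} \left(-8\right) = -4$)
$k{\left(n,J \right)} = \frac{J + n}{n + J^{2}}$
$V{\left(I,h \right)} = - \frac{1}{5} + I + h$ ($V{\left(I,h \right)} = \left(I + h\right) + \frac{-8 - 4}{-4 + \left(-8\right)^{2}} = \left(I + h\right) + \frac{1}{-4 + 64} \left(-12\right) = \left(I + h\right) + \frac{1}{60} \left(-12\right) = \left(I + h\right) - \frac{1}{5} = - \frac{1}{5} + I + h$)
$635 + V{\left(z{\left(-1 \right)},\frac{1}{-11 - 6} \right)} = 635 - \left(\frac{21}{5} - \frac{1}{-11 - 6}\right) = 635 - \left(\frac{21}{5} + \frac{1}{17}\right) = 635 - \frac{362}{85} = \frac{53613}{85}$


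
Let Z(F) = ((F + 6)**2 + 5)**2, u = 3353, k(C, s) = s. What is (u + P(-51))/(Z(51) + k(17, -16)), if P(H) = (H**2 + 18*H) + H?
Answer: 997/2117700 ≈ 0.00047079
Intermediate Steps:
P(H) = H**2 + 19*H
Z(F) = (5 + (6 + F)**2)**2 (Z(F) = ((6 + F)**2 + 5)**2 = (5 + (6 + F)**2)**2)
(u + P(-51))/(Z(51) + k(17, -16)) = (3353 - 51*(19 - 51))/((5 + (6 + 51)**2)**2 - 16) = (3353 - 51*(-32))/((5 + 57**2)**2 - 16) = (3353 + 1632)/((5 + 3249)**2 - 16) = 4985/(3254**2 - 16) = 4985/(10588516 - 16) = 4985/10588500 = 4985*(1/10588500) = 997/2117700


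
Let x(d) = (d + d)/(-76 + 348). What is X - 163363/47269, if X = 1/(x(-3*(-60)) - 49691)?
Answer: -275995064133/79858564781 ≈ -3.4560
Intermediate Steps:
x(d) = d/136 (x(d) = (2*d)/272 = (2*d)*(1/272) = d/136)
X = -34/1689449 (X = 1/((-3*(-60))/136 - 49691) = 1/((1/136)*180 - 49691) = 1/(45/34 - 49691) = 1/(-1689449/34) = -34/1689449 ≈ -2.0125e-5)
X - 163363/47269 = -34/1689449 - 163363/47269 = -275995064133/79858564781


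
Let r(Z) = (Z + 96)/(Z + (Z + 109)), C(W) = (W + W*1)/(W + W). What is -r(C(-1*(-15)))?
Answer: -97/111 ≈ -0.87387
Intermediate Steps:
C(W) = 1 (C(W) = (W + W)/((2*W)) = (2*W)*(1/(2*W)) = 1)
r(Z) = (96 + Z)/(109 + 2*Z) (r(Z) = (96 + Z)/(Z + (109 + Z)) = (96 + Z)/(109 + 2*Z))
-r(C(-1*(-15))) = -(96 + 1)/(109 + 2*1) = -97/(109 + 2) = -97/111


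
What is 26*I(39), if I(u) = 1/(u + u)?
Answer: ⅓ ≈ 0.33333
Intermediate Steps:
I(u) = 1/(2*u)
26*I(39) = 26*((½)/39) = 26*((½)*(1/39)) = 26*(1/78) = ⅓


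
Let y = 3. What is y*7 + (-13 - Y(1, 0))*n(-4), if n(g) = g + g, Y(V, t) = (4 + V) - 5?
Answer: 125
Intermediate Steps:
Y(V, t) = -1 + V
n(g) = 2*g
y*7 + (-13 - Y(1, 0))*n(-4) = 3*7 + (-13 - (-1 + 1))*(2*(-4)) = 21 + (-13 - 1*0)*(-8) = 21 + (-13 + 0)*(-8) = 21 - 13*(-8) = 21 + 104 = 125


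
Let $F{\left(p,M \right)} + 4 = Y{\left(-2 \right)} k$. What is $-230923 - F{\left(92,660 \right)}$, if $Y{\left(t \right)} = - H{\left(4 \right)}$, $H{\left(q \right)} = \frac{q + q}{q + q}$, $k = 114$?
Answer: $-230805$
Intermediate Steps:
$H{\left(q \right)} = 1$ ($H{\left(q \right)} = \frac{2 q}{2 q} = 2 q \frac{1}{2 q} = 1$)
$Y{\left(t \right)} = -1$ ($Y{\left(t \right)} = \left(-1\right) 1 = -1$)
$F{\left(p,M \right)} = -118$ ($F{\left(p,M \right)} = -4 - 114 = -118$)
$-230923 - F{\left(92,660 \right)} = -230923 - -118 = -230923 + 118 = -230805$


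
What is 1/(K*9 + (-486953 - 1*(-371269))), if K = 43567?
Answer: 1/276419 ≈ 3.6177e-6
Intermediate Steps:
1/(K*9 + (-486953 - 1*(-371269))) = 1/(43567*9 + (-486953 - 1*(-371269))) = 1/(392103 + (-486953 + 371269)) = 1/(392103 - 115684) = 1/276419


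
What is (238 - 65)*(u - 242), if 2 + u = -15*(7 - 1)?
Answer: -57782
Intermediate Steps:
u = -92 (u = -2 - 15*(7 - 1) = -2 - 15*6 = -2 - 90 = -92)
(238 - 65)*(u - 242) = (238 - 65)*(-92 - 242) = 173*(-334) = -57782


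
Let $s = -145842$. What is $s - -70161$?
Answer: $-75681$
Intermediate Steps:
$s - -70161 = -145842 - -70161 = -145842 + 70161 = -75681$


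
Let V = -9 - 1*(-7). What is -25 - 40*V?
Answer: 55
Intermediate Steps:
V = -2 (V = -9 + 7 = -2)
-25 - 40*V = -25 - 40*(-2) = -25 + 80 = 55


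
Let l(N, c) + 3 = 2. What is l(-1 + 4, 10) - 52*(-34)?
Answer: 1767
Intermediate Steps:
l(N, c) = -1 (l(N, c) = -3 + 2 = -1)
l(-1 + 4, 10) - 52*(-34) = -1 - 52*(-34) = -1 + 1768 = 1767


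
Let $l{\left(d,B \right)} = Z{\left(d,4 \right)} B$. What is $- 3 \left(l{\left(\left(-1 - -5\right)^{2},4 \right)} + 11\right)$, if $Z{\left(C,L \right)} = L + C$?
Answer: $-273$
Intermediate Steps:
$Z{\left(C,L \right)} = C + L$
$l{\left(d,B \right)} = B \left(4 + d\right)$ ($l{\left(d,B \right)} = \left(d + 4\right) B = \left(4 + d\right) B = B \left(4 + d\right)$)
$- 3 \left(l{\left(\left(-1 - -5\right)^{2},4 \right)} + 11\right) = - 3 \left(4 \left(4 + \left(-1 - -5\right)^{2}\right) + 11\right) = - 3 \left(4 \left(4 + \left(-1 + 5\right)^{2}\right) + 11\right) = - 3 \left(4 \left(4 + 4^{2}\right) + 11\right) = - 3 \left(4 \left(4 + 16\right) + 11\right) = - 3 \left(4 \cdot 20 + 11\right) = - 3 \left(80 + 11\right) = \left(-3\right) 91 = -273$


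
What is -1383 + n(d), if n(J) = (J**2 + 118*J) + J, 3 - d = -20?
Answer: 1883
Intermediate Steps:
d = 23 (d = 3 - 1*(-20) = 3 + 20 = 23)
n(J) = J**2 + 119*J
-1383 + n(d) = -1383 + 23*(119 + 23) = -1383 + 23*142 = -1383 + 3266 = 1883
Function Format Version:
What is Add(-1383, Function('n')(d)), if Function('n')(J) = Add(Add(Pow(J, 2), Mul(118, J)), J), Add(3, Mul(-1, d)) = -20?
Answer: 1883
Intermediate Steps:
d = 23 (d = Add(3, Mul(-1, -20)) = Add(3, 20) = 23)
Function('n')(J) = Add(Pow(J, 2), Mul(119, J))
Add(-1383, Function('n')(d)) = Add(-1383, Mul(23, Add(119, 23))) = Add(-1383, Mul(23, 142)) = Add(-1383, 3266) = 1883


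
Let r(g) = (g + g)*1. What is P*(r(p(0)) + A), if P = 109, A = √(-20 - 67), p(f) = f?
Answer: 109*I*√87 ≈ 1016.7*I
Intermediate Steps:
r(g) = 2*g (r(g) = (2*g)*1 = 2*g)
A = I*√87 (A = √(-87) = I*√87 ≈ 9.3274*I)
P*(r(p(0)) + A) = 109*(2*0 + I*√87) = 109*(0 + I*√87) = 109*(I*√87) = 109*I*√87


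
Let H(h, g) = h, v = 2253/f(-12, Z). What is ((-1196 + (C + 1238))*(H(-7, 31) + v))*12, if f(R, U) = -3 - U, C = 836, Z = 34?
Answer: -26466432/37 ≈ -7.1531e+5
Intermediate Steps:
v = -2253/37 (v = 2253/(-3 - 1*34) = 2253/(-3 - 34) = 2253/(-37) = 2253*(-1/37) = -2253/37 ≈ -60.892)
((-1196 + (C + 1238))*(H(-7, 31) + v))*12 = ((-1196 + (836 + 1238))*(-7 - 2253/37))*12 = ((-1196 + 2074)*(-2512/37))*12 = (878*(-2512/37))*12 = -2205536/37*12 = -26466432/37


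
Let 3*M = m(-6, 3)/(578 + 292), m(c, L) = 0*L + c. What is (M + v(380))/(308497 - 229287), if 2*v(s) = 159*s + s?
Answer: 13223999/34456350 ≈ 0.38379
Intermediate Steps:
m(c, L) = c (m(c, L) = 0 + c = c)
v(s) = 80*s (v(s) = (159*s + s)/2 = (160*s)/2 = 80*s)
M = -1/435 (M = (-6/(578 + 292))/3 = (-6/870)/3 = (-6*1/870)/3 = (⅓)*(-1/145) = -1/435 ≈ -0.0022989)
(M + v(380))/(308497 - 229287) = (-1/435 + 80*380)/(308497 - 229287) = (-1/435 + 30400)/79210 = (13223999/435)*(1/79210) = 13223999/34456350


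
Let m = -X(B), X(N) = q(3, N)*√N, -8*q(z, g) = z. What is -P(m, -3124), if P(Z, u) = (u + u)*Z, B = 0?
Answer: 0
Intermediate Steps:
q(z, g) = -z/8
X(N) = -3*√N/8 (X(N) = (-⅛*3)*√N = -3*√N/8)
m = 0 (m = -(-3)*√0/8 = -(-3)*0/8 = -1*0 = 0)
P(Z, u) = 2*Z*u (P(Z, u) = (2*u)*Z = 2*Z*u)
-P(m, -3124) = -2*0*(-3124) = -1*0 = 0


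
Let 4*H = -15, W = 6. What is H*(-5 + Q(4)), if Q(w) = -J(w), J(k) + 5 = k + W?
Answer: 75/2 ≈ 37.500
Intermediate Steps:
H = -15/4 (H = (1/4)*(-15) = -15/4 ≈ -3.7500)
J(k) = 1 + k (J(k) = -5 + (k + 6) = -5 + (6 + k) = 1 + k)
Q(w) = -1 - w (Q(w) = -(1 + w) = -1 - w)
H*(-5 + Q(4)) = -15*(-5 + (-1 - 1*4))/4 = -15*(-5 + (-1 - 4))/4 = -15*(-5 - 5)/4 = -15/4*(-10) = 75/2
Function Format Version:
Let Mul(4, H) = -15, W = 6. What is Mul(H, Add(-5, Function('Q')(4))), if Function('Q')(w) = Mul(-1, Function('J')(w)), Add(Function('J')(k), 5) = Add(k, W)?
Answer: Rational(75, 2) ≈ 37.500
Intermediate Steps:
H = Rational(-15, 4) (H = Mul(Rational(1, 4), -15) = Rational(-15, 4) ≈ -3.7500)
Function('J')(k) = Add(1, k) (Function('J')(k) = Add(-5, Add(k, 6)) = Add(-5, Add(6, k)) = Add(1, k))
Function('Q')(w) = Add(-1, Mul(-1, w)) (Function('Q')(w) = Mul(-1, Add(1, w)) = Add(-1, Mul(-1, w)))
Mul(H, Add(-5, Function('Q')(4))) = Mul(Rational(-15, 4), Add(-5, Add(-1, Mul(-1, 4)))) = Mul(Rational(-15, 4), Add(-5, Add(-1, -4))) = Mul(Rational(-15, 4), Add(-5, -5)) = Mul(Rational(-15, 4), -10) = Rational(75, 2)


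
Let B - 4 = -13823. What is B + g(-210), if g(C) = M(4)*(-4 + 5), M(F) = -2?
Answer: -13821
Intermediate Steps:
B = -13819 (B = 4 - 13823 = -13819)
g(C) = -2 (g(C) = -2*(-4 + 5) = -2*1 = -2)
B + g(-210) = -13819 - 2 = -13821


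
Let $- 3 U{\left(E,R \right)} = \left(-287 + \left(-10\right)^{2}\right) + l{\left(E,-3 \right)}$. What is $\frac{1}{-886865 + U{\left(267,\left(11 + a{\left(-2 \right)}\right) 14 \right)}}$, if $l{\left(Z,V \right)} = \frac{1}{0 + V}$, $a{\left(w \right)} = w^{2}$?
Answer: $- \frac{9}{7981223} \approx -1.1276 \cdot 10^{-6}$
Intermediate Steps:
$l{\left(Z,V \right)} = \frac{1}{V}$
$U{\left(E,R \right)} = \frac{562}{9}$ ($U{\left(E,R \right)} = - \frac{\left(-287 + \left(-10\right)^{2}\right) + \frac{1}{-3}}{3} = - \frac{\left(-287 + 100\right) - \frac{1}{3}}{3} = - \frac{-187 - \frac{1}{3}}{3} = \left(- \frac{1}{3}\right) \left(- \frac{562}{3}\right) = \frac{562}{9}$)
$\frac{1}{-886865 + U{\left(267,\left(11 + a{\left(-2 \right)}\right) 14 \right)}} = \frac{1}{-886865 + \frac{562}{9}} = \frac{1}{- \frac{7981223}{9}} = - \frac{9}{7981223}$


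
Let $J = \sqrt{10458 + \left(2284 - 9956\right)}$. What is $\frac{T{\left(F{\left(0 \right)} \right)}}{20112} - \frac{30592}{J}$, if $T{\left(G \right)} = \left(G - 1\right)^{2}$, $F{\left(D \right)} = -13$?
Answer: $\frac{49}{5028} - \frac{15296 \sqrt{2786}}{1393} \approx -579.58$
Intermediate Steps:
$T{\left(G \right)} = \left(-1 + G\right)^{2}$
$J = \sqrt{2786}$ ($J = \sqrt{10458 - 7672} = \sqrt{2786} \approx 52.783$)
$\frac{T{\left(F{\left(0 \right)} \right)}}{20112} - \frac{30592}{J} = \frac{\left(-1 - 13\right)^{2}}{20112} - \frac{30592}{\sqrt{2786}} = \left(-14\right)^{2} \cdot \frac{1}{20112} - 30592 \frac{\sqrt{2786}}{2786} = 196 \cdot \frac{1}{20112} - \frac{15296 \sqrt{2786}}{1393} = \frac{49}{5028} - \frac{15296 \sqrt{2786}}{1393}$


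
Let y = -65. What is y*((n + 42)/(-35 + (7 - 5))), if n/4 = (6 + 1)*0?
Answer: 910/11 ≈ 82.727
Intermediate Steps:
n = 0 (n = 4*((6 + 1)*0) = 4*(7*0) = 4*0 = 0)
y*((n + 42)/(-35 + (7 - 5))) = -65*(0 + 42)/(-35 + (7 - 5)) = -2730/(-35 + 2) = -2730/(-33) = -2730*(-1)/33 = -65*(-14/11) = 910/11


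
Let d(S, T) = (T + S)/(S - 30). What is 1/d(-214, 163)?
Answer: 244/51 ≈ 4.7843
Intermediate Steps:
d(S, T) = (S + T)/(-30 + S)
1/d(-214, 163) = 1/((-214 + 163)/(-30 - 214)) = 1/(-51/(-244)) = 1/(-1/244*(-51)) = 1/(51/244) = 244/51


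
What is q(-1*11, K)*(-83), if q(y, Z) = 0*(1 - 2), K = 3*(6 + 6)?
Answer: 0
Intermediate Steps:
K = 36 (K = 3*12 = 36)
q(y, Z) = 0 (q(y, Z) = 0*(-1) = 0)
q(-1*11, K)*(-83) = 0*(-83) = 0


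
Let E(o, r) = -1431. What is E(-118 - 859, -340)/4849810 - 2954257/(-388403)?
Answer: 14327029336477/1883680753430 ≈ 7.6059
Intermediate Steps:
E(-118 - 859, -340)/4849810 - 2954257/(-388403) = -1431/4849810 - 2954257/(-388403) = -1431*1/4849810 - 2954257*(-1/388403) = -1431/4849810 + 2954257/388403 = 14327029336477/1883680753430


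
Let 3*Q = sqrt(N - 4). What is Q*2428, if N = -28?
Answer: 9712*I*sqrt(2)/3 ≈ 4578.3*I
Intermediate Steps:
Q = 4*I*sqrt(2)/3 (Q = sqrt(-28 - 4)/3 = sqrt(-32)/3 = (4*I*sqrt(2))/3 = 4*I*sqrt(2)/3 ≈ 1.8856*I)
Q*2428 = (4*I*sqrt(2)/3)*2428 = 9712*I*sqrt(2)/3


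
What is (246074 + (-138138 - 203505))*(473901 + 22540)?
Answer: -47444369929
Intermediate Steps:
(246074 + (-138138 - 203505))*(473901 + 22540) = (246074 - 341643)*496441 = -95569*496441 = -47444369929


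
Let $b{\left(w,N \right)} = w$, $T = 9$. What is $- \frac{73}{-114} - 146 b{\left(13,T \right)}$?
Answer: $- \frac{216299}{114} \approx -1897.4$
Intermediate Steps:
$- \frac{73}{-114} - 146 b{\left(13,T \right)} = - \frac{73}{-114} - 1898 = \left(-73\right) \left(- \frac{1}{114}\right) - 1898 = \frac{73}{114} - 1898 = - \frac{216299}{114}$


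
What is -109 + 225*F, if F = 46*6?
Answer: 61991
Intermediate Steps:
F = 276
-109 + 225*F = -109 + 225*276 = -109 + 62100 = 61991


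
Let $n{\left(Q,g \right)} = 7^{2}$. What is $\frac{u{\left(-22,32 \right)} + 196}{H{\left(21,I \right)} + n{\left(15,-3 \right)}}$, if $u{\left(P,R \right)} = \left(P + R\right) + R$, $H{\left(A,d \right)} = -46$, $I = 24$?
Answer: $\frac{238}{3} \approx 79.333$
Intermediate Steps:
$n{\left(Q,g \right)} = 49$
$u{\left(P,R \right)} = P + 2 R$
$\frac{u{\left(-22,32 \right)} + 196}{H{\left(21,I \right)} + n{\left(15,-3 \right)}} = \frac{\left(-22 + 2 \cdot 32\right) + 196}{-46 + 49} = \frac{\left(-22 + 64\right) + 196}{3} = \left(42 + 196\right) \frac{1}{3} = 238 \cdot \frac{1}{3} = \frac{238}{3}$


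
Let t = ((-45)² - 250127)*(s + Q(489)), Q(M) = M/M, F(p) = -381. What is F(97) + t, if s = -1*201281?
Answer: 49937970179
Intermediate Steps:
Q(M) = 1
s = -201281
t = 49937970560 (t = ((-45)² - 250127)*(-201281 + 1) = (2025 - 250127)*(-201280) = -248102*(-201280) = 49937970560)
F(97) + t = -381 + 49937970560 = 49937970179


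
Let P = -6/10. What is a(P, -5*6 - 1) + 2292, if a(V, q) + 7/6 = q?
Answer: 13559/6 ≈ 2259.8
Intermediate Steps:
P = -⅗ (P = -6*⅒ = -⅗ ≈ -0.60000)
a(V, q) = -7/6 + q
a(P, -5*6 - 1) + 2292 = (-7/6 + (-5*6 - 1)) + 2292 = (-7/6 + (-30 - 1)) + 2292 = (-7/6 - 31) + 2292 = -193/6 + 2292 = 13559/6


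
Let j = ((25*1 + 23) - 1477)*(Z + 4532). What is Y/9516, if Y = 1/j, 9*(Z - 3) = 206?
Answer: -3/185939496548 ≈ -1.6134e-11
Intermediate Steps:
Z = 233/9 (Z = 3 + (⅑)*206 = 3 + 206/9 = 233/9 ≈ 25.889)
j = -58619009/9 (j = ((25*1 + 23) - 1477)*(233/9 + 4532) = ((25 + 23) - 1477)*(41021/9) = (48 - 1477)*(41021/9) = -1429*41021/9 = -58619009/9 ≈ -6.5132e+6)
Y = -9/58619009 (Y = 1/(-58619009/9) = -9/58619009 ≈ -1.5353e-7)
Y/9516 = -9/58619009/9516 = -9/58619009*1/9516 = -3/185939496548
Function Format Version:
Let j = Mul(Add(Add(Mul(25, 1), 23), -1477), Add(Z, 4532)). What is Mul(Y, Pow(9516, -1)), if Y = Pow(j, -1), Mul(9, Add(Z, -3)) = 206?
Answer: Rational(-3, 185939496548) ≈ -1.6134e-11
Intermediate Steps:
Z = Rational(233, 9) (Z = Add(3, Mul(Rational(1, 9), 206)) = Add(3, Rational(206, 9)) = Rational(233, 9) ≈ 25.889)
j = Rational(-58619009, 9) (j = Mul(Add(Add(Mul(25, 1), 23), -1477), Add(Rational(233, 9), 4532)) = Mul(Add(Add(25, 23), -1477), Rational(41021, 9)) = Mul(Add(48, -1477), Rational(41021, 9)) = Mul(-1429, Rational(41021, 9)) = Rational(-58619009, 9) ≈ -6.5132e+6)
Y = Rational(-9, 58619009) (Y = Pow(Rational(-58619009, 9), -1) = Rational(-9, 58619009) ≈ -1.5353e-7)
Mul(Y, Pow(9516, -1)) = Mul(Rational(-9, 58619009), Pow(9516, -1)) = Mul(Rational(-9, 58619009), Rational(1, 9516)) = Rational(-3, 185939496548)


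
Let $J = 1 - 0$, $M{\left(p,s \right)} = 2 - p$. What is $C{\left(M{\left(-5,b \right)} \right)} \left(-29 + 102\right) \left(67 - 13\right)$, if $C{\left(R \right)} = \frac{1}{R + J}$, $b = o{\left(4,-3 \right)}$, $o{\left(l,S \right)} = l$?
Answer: $\frac{1971}{4} \approx 492.75$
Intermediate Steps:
$b = 4$
$J = 1$ ($J = 1 + 0 = 1$)
$C{\left(R \right)} = \frac{1}{1 + R}$ ($C{\left(R \right)} = \frac{1}{R + 1} = \frac{1}{1 + R}$)
$C{\left(M{\left(-5,b \right)} \right)} \left(-29 + 102\right) \left(67 - 13\right) = \frac{\left(-29 + 102\right) \left(67 - 13\right)}{1 + \left(2 - -5\right)} = \frac{73 \cdot 54}{1 + \left(2 + 5\right)} = \frac{1}{1 + 7} \cdot 3942 = \frac{1}{8} \cdot 3942 = \frac{1971}{4}$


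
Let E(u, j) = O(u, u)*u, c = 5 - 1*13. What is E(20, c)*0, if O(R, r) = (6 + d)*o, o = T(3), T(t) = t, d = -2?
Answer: 0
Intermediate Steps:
o = 3
O(R, r) = 12 (O(R, r) = (6 - 2)*3 = 4*3 = 12)
c = -8 (c = 5 - 13 = -8)
E(u, j) = 12*u
E(20, c)*0 = (12*20)*0 = 240*0 = 0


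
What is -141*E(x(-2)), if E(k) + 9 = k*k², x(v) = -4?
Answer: 10293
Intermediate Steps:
E(k) = -9 + k³ (E(k) = -9 + k*k² = -9 + k³)
-141*E(x(-2)) = -141*(-9 + (-4)³) = -141*(-9 - 64) = -141*(-73) = 10293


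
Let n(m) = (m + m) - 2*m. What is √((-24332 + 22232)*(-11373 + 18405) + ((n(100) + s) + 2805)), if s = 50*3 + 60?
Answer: 3*I*√1640465 ≈ 3842.4*I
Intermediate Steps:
s = 210 (s = 150 + 60 = 210)
n(m) = 0 (n(m) = 2*m - 2*m = 0)
√((-24332 + 22232)*(-11373 + 18405) + ((n(100) + s) + 2805)) = √((-24332 + 22232)*(-11373 + 18405) + ((0 + 210) + 2805)) = √(-2100*7032 + (210 + 2805)) = √(-14767200 + 3015) = √(-14764185) = 3*I*√1640465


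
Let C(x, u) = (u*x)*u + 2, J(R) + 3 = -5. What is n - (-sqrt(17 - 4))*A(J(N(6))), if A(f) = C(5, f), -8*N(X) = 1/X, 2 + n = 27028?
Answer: 27026 + 322*sqrt(13) ≈ 28187.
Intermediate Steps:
n = 27026 (n = -2 + 27028 = 27026)
N(X) = -1/(8*X)
J(R) = -8 (J(R) = -3 - 5 = -8)
C(x, u) = 2 + x*u**2 (C(x, u) = x*u**2 + 2 = 2 + x*u**2)
A(f) = 2 + 5*f**2
n - (-sqrt(17 - 4))*A(J(N(6))) = 27026 - (-sqrt(17 - 4))*(2 + 5*(-8)**2) = 27026 - (-sqrt(13))*(2 + 5*64) = 27026 - (-sqrt(13))*(2 + 320) = 27026 - (-sqrt(13))*322 = 27026 - (-322)*sqrt(13) = 27026 + 322*sqrt(13)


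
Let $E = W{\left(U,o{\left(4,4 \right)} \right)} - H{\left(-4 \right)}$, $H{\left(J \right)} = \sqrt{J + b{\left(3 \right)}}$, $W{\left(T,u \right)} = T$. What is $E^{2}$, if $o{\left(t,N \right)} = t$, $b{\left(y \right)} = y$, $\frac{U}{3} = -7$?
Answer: $\left(21 + i\right)^{2} \approx 440.0 + 42.0 i$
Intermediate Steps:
$U = -21$ ($U = 3 \left(-7\right) = -21$)
$H{\left(J \right)} = \sqrt{3 + J}$ ($H{\left(J \right)} = \sqrt{J + 3} = \sqrt{3 + J}$)
$E = -21 - i$ ($E = -21 - \sqrt{3 - 4} = -21 - \sqrt{-1} = -21 - i \approx -21.0 - 1.0 i$)
$E^{2} = \left(-21 - i\right)^{2}$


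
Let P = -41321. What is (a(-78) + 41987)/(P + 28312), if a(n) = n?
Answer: -41909/13009 ≈ -3.2215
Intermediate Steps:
(a(-78) + 41987)/(P + 28312) = (-78 + 41987)/(-41321 + 28312) = 41909/(-13009) = 41909*(-1/13009) = -41909/13009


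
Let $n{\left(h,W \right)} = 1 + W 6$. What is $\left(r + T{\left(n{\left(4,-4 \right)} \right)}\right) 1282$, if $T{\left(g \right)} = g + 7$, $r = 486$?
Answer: $602540$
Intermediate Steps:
$n{\left(h,W \right)} = 1 + 6 W$
$T{\left(g \right)} = 7 + g$
$\left(r + T{\left(n{\left(4,-4 \right)} \right)}\right) 1282 = \left(486 + \left(7 + \left(1 + 6 \left(-4\right)\right)\right)\right) 1282 = \left(486 + \left(7 + \left(1 - 24\right)\right)\right) 1282 = \left(486 + \left(7 - 23\right)\right) 1282 = \left(486 - 16\right) 1282 = 470 \cdot 1282 = 602540$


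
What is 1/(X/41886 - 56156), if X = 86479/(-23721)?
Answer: -993577806/55795355360215 ≈ -1.7808e-5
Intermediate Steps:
X = -86479/23721 (X = 86479*(-1/23721) = -86479/23721 ≈ -3.6457)
1/(X/41886 - 56156) = 1/(-86479/23721/41886 - 56156) = 1/(-86479/23721*1/41886 - 56156) = 1/(-86479/993577806 - 56156) = 1/(-55795355360215/993577806) = -993577806/55795355360215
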